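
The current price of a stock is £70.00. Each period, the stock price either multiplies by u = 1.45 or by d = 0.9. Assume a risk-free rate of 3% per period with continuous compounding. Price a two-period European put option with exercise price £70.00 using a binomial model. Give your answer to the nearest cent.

Risk-neutral probability p = (e^0.03 − 0.9)/(1.45 − 0.9) = 0.1305/0.5500 = 0.2372
Terminal stock prices: S_uu = 147.2, S_ud = 91.35, S_dd = 56.7
Terminal payoffs (K − S): max(-77.18, 0) = 0, max(-21.35, 0) = 0, max(13.3, 0) = 13.3
Node u (S = 101.5): V_u = e^(−0.03)·[0.2372·0.0000 + 0.7628·0.0000] = 0.0000
Node d (S = 63): V_d = e^(−0.03)·[0.2372·0.0000 + 0.7628·13.3000] = 9.8455
Node 0 (S = 70): V_0 = e^(−0.03)·[0.2372·0.0000 + 0.7628·9.8455] = 7.2883

£7.29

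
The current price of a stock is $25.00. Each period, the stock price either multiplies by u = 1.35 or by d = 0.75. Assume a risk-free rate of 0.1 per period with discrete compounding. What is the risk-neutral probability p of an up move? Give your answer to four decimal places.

p = 0.5833

Risk-neutral probability p = (1 + 0.1 − 0.75)/(1.35 − 0.75) = 0.3500/0.6000 = 0.5833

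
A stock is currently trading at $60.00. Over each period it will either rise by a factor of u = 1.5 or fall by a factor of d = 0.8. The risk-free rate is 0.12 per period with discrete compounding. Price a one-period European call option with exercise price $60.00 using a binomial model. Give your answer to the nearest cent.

$12.24

Risk-neutral probability p = (1 + 0.12 − 0.8)/(1.5 − 0.8) = 0.3200/0.7000 = 0.4571
Terminal stock prices: S_u = 90, S_d = 48
Terminal payoffs (S − K): max(30, 0) = 30, max(-12, 0) = 0
Node 0 (S = 60): V_0 = 1/1.12·[0.4571·30.0000 + 0.5429·0.0000] = 12.2449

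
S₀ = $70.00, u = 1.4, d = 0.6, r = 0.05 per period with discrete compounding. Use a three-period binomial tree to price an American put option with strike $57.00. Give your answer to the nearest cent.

Risk-neutral probability p = (1 + 0.05 − 0.6)/(1.4 − 0.6) = 0.4500/0.8000 = 0.5625
Terminal stock prices: S_uuu = 192.1, S_uud = 82.32, S_udd = 35.28, S_ddd = 15.12
Terminal payoffs (K − S): max(-135.1, 0) = 0, max(-25.32, 0) = 0, max(21.72, 0) = 21.72, max(41.88, 0) = 41.88
Node uu (S = 137.2): continuation = 1/1.05·[0.5625·0.0000 + 0.4375·0.0000] = 0.0000; exercise value = 0.0000 ≤ continuation, so V_uu = 0.0000
Node ud (S = 58.8): continuation = 1/1.05·[0.5625·0.0000 + 0.4375·21.7200] = 9.0500; exercise value = 0.0000 ≤ continuation, so V_ud = 9.0500
Node dd (S = 25.2): continuation = 1/1.05·[0.5625·21.7200 + 0.4375·41.8800] = 29.0857; exercise value = 31.8000 > continuation, so V_dd = 31.8000 (exercise)
Node u (S = 98): continuation = 1/1.05·[0.5625·0.0000 + 0.4375·9.0500] = 3.7708; exercise value = 0.0000 ≤ continuation, so V_u = 3.7708
Node d (S = 42): continuation = 1/1.05·[0.5625·9.0500 + 0.4375·31.8000] = 18.0982; exercise value = 15.0000 ≤ continuation, so V_d = 18.0982
Node 0 (S = 70): continuation = 1/1.05·[0.5625·3.7708 + 0.4375·18.0982] = 9.5610; exercise value = 0.0000 ≤ continuation, so V_0 = 9.5610

$9.56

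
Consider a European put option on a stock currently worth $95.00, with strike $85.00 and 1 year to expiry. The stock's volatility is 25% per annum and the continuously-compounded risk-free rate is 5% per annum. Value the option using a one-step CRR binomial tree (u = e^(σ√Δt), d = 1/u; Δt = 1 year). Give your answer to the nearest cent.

CRR parameters: u = e^(σ√Δt) = e^(0.25·√1) = 1.2840, d = 1/u = 0.7788
Per-period rate: rΔt = 0.05·1 = 0.05, so R = e^0.05 = 1.0513
Risk-neutral probability p = (e^0.05 − 0.7788)/(1.2840 − 0.7788) = 0.2725/0.5052 = 0.5393
Terminal stock prices: S_u = 122, S_d = 73.99
Terminal payoffs (K − S): max(-36.98, 0) = 0, max(11.01, 0) = 11.01
Node 0 (S = 95): V_0 = e^(−0.05)·[0.5393·0.0000 + 0.4607·11.0139] = 4.8266

$4.83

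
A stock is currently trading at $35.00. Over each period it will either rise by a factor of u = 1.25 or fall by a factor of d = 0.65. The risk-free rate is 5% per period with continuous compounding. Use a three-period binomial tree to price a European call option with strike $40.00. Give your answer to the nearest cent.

$7.30

Risk-neutral probability p = (e^0.05 − 0.65)/(1.25 − 0.65) = 0.4013/0.6000 = 0.6688
Terminal stock prices: S_uuu = 68.36, S_uud = 35.55, S_udd = 18.48, S_ddd = 9.612
Terminal payoffs (S − K): max(28.36, 0) = 28.36, max(-4.453, 0) = 0, max(-21.52, 0) = 0, max(-30.39, 0) = 0
Node uu (S = 54.69): V_uu = e^(−0.05)·[0.6688·28.3594 + 0.3312·0.0000] = 18.0413
Node ud (S = 28.44): V_ud = e^(−0.05)·[0.6688·0.0000 + 0.3312·0.0000] = 0.0000
Node dd (S = 14.79): V_dd = e^(−0.05)·[0.6688·0.0000 + 0.3312·0.0000] = 0.0000
Node u (S = 43.75): V_u = e^(−0.05)·[0.6688·18.0413 + 0.3312·0.0000] = 11.4773
Node d (S = 22.75): V_d = e^(−0.05)·[0.6688·0.0000 + 0.3312·0.0000] = 0.0000
Node 0 (S = 35): V_0 = e^(−0.05)·[0.6688·11.4773 + 0.3312·0.0000] = 7.3015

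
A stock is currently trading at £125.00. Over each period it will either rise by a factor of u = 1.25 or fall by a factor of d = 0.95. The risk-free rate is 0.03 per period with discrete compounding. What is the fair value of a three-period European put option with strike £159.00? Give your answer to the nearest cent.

Risk-neutral probability p = (1 + 0.03 − 0.95)/(1.25 − 0.95) = 0.0800/0.3000 = 0.2667
Terminal stock prices: S_uuu = 244.1, S_uud = 185.5, S_udd = 141, S_ddd = 107.2
Terminal payoffs (K − S): max(-85.14, 0) = 0, max(-26.55, 0) = 0, max(17.98, 0) = 17.98, max(51.83, 0) = 51.83
Node uu (S = 195.3): V_uu = 1/1.03·[0.2667·0.0000 + 0.7333·0.0000] = 0.0000
Node ud (S = 148.4): V_ud = 1/1.03·[0.2667·0.0000 + 0.7333·17.9844] = 12.8044
Node dd (S = 112.8): V_dd = 1/1.03·[0.2667·17.9844 + 0.7333·51.8281] = 41.5564
Node u (S = 156.2): V_u = 1/1.03·[0.2667·0.0000 + 0.7333·12.8044] = 9.1164
Node d (S = 118.8): V_d = 1/1.03·[0.2667·12.8044 + 0.7333·41.5564] = 32.9022
Node 0 (S = 125): V_0 = 1/1.03·[0.2667·9.1164 + 0.7333·32.9022] = 25.7857

£25.79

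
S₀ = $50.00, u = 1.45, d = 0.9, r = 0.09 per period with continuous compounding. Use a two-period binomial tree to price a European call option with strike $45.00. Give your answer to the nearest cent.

$13.99

Risk-neutral probability p = (e^0.09 − 0.9)/(1.45 − 0.9) = 0.1942/0.5500 = 0.3530
Terminal stock prices: S_uu = 105.1, S_ud = 65.25, S_dd = 40.5
Terminal payoffs (S − K): max(60.12, 0) = 60.12, max(20.25, 0) = 20.25, max(-4.5, 0) = 0
Node u (S = 72.5): V_u = e^(−0.09)·[0.3530·60.1250 + 0.6470·20.2500] = 31.3731
Node d (S = 45): V_d = e^(−0.09)·[0.3530·20.2500 + 0.6470·0.0000] = 6.5338
Node 0 (S = 50): V_0 = e^(−0.09)·[0.3530·31.3731 + 0.6470·6.5338] = 13.9861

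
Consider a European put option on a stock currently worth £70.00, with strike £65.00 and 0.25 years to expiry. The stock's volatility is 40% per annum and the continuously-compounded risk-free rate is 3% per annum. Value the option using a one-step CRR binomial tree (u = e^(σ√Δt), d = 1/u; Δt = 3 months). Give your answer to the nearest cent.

£4.05

CRR parameters: u = e^(σ√Δt) = e^(0.4·√0.25) = 1.2214, d = 1/u = 0.8187
Per-period rate: rΔt = 0.03·0.25 = 0.0075, so R = e^0.0075 = 1.0075
Risk-neutral probability p = (e^0.0075 − 0.8187)/(1.2214 − 0.8187) = 0.1888/0.4027 = 0.4689
Terminal stock prices: S_u = 85.5, S_d = 57.31
Terminal payoffs (K − S): max(-20.5, 0) = 0, max(7.689, 0) = 7.689
Node 0 (S = 70): V_0 = e^(−0.0075)·[0.4689·0.0000 + 0.5311·7.6888] = 4.0533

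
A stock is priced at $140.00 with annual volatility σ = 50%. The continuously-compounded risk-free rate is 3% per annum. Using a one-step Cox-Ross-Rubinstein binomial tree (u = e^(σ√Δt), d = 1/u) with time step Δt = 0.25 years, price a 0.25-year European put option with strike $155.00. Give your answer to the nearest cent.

$24.97

CRR parameters: u = e^(σ√Δt) = e^(0.5·√0.25) = 1.2840, d = 1/u = 0.7788
Per-period rate: rΔt = 0.03·0.25 = 0.0075, so R = e^0.0075 = 1.0075
Risk-neutral probability p = (e^0.0075 − 0.7788)/(1.2840 − 0.7788) = 0.2287/0.5052 = 0.4527
Terminal stock prices: S_u = 179.8, S_d = 109
Terminal payoffs (K − S): max(-24.76, 0) = 0, max(45.97, 0) = 45.97
Node 0 (S = 140): V_0 = e^(−0.0075)·[0.4527·0.0000 + 0.5473·45.9679] = 24.9691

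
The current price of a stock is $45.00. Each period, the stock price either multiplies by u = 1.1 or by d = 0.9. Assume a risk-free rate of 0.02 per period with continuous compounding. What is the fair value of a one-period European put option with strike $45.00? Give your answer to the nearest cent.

$1.76

Risk-neutral probability p = (e^0.02 − 0.9)/(1.1 − 0.9) = 0.1202/0.2000 = 0.6010
Terminal stock prices: S_u = 49.5, S_d = 40.5
Terminal payoffs (K − S): max(-4.5, 0) = 0, max(4.5, 0) = 4.5
Node 0 (S = 45): V_0 = e^(−0.02)·[0.6010·0.0000 + 0.3990·4.5000] = 1.7599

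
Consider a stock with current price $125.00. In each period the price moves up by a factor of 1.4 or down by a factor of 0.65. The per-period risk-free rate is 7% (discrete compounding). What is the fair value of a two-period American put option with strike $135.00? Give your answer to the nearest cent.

Risk-neutral probability p = (1 + 0.07 − 0.65)/(1.4 − 0.65) = 0.4200/0.7500 = 0.5600
Terminal stock prices: S_uu = 245, S_ud = 113.8, S_dd = 52.81
Terminal payoffs (K − S): max(-110, 0) = 0, max(21.25, 0) = 21.25, max(82.19, 0) = 82.19
Node u (S = 175): continuation = 1/1.07·[0.5600·0.0000 + 0.4400·21.2500] = 8.7383; exercise value = 0.0000 ≤ continuation, so V_u = 8.7383
Node d (S = 81.25): continuation = 1/1.07·[0.5600·21.2500 + 0.4400·82.1875] = 44.9182; exercise value = 53.7500 > continuation, so V_d = 53.7500 (exercise)
Node 0 (S = 125): continuation = 1/1.07·[0.5600·8.7383 + 0.4400·53.7500] = 26.6761; exercise value = 10.0000 ≤ continuation, so V_0 = 26.6761

$26.68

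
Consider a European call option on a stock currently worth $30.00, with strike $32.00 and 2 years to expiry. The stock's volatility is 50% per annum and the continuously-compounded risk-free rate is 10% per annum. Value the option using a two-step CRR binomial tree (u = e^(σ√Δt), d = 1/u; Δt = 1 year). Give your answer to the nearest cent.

CRR parameters: u = e^(σ√Δt) = e^(0.5·√1) = 1.6487, d = 1/u = 0.6065
Per-period rate: rΔt = 0.1·1 = 0.1, so R = e^0.1 = 1.1052
Risk-neutral probability p = (e^0.1 − 0.6065)/(1.6487 − 0.6065) = 0.4986/1.0422 = 0.4785
Terminal stock prices: S_uu = 81.55, S_ud = 30, S_dd = 11.04
Terminal payoffs (S − K): max(49.55, 0) = 49.55, max(-2, 0) = 0, max(-20.96, 0) = 0
Node u (S = 49.46): V_u = e^(−0.1)·[0.4785·49.5485 + 0.5215·0.0000] = 21.4507
Node d (S = 18.2): V_d = e^(−0.1)·[0.4785·0.0000 + 0.5215·0.0000] = 0.0000
Node 0 (S = 30): V_0 = e^(−0.1)·[0.4785·21.4507 + 0.5215·0.0000] = 9.2865

$9.29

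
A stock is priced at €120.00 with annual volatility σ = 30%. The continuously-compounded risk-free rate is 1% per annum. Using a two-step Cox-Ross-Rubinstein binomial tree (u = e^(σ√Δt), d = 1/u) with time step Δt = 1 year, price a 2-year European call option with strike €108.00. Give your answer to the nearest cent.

€27.00

CRR parameters: u = e^(σ√Δt) = e^(0.3·√1) = 1.3499, d = 1/u = 0.7408
Per-period rate: rΔt = 0.01·1 = 0.01, so R = e^0.01 = 1.0101
Risk-neutral probability p = (e^0.01 − 0.7408)/(1.3499 − 0.7408) = 0.2692/0.6090 = 0.4421
Terminal stock prices: S_uu = 218.7, S_ud = 120, S_dd = 65.86
Terminal payoffs (S − K): max(110.7, 0) = 110.7, max(12, 0) = 12, max(-42.14, 0) = 0
Node u (S = 162): V_u = e^(−0.01)·[0.4421·110.6543 + 0.5579·12.0000] = 55.0577
Node d (S = 88.9): V_d = e^(−0.01)·[0.4421·12.0000 + 0.5579·0.0000] = 5.2519
Node 0 (S = 120): V_0 = e^(−0.01)·[0.4421·55.0577 + 0.5579·5.2519] = 26.9977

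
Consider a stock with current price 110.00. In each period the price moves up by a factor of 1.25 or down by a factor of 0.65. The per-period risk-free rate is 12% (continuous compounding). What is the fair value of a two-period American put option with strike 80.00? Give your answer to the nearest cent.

Risk-neutral probability p = (e^0.12 − 0.65)/(1.25 − 0.65) = 0.4775/0.6000 = 0.7958
Terminal stock prices: S_uu = 171.9, S_ud = 89.38, S_dd = 46.48
Terminal payoffs (K − S): max(-91.88, 0) = 0, max(-9.375, 0) = 0, max(33.52, 0) = 33.52
Node u (S = 137.5): continuation = e^(−0.12)·[0.7958·0.0000 + 0.2042·0.0000] = 0.0000; exercise value = 0.0000 ≤ continuation, so V_u = 0.0000
Node d (S = 71.5): continuation = e^(−0.12)·[0.7958·0.0000 + 0.2042·33.5250] = 6.0708; exercise value = 8.5000 > continuation, so V_d = 8.5000 (exercise)
Node 0 (S = 110): continuation = e^(−0.12)·[0.7958·0.0000 + 0.2042·8.5000] = 1.5392; exercise value = 0.0000 ≤ continuation, so V_0 = 1.5392

1.54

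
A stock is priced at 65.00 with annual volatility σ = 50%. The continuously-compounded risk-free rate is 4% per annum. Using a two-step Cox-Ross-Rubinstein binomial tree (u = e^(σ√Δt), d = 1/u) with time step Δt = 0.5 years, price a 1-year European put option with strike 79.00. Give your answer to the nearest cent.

20.75

CRR parameters: u = e^(σ√Δt) = e^(0.5·√0.5) = 1.4241, d = 1/u = 0.7022
Per-period rate: rΔt = 0.04·0.5 = 0.02, so R = e^0.02 = 1.0202
Risk-neutral probability p = (e^0.02 − 0.7022)/(1.4241 − 0.7022) = 0.3180/0.7219 = 0.4405
Terminal stock prices: S_uu = 131.8, S_ud = 65, S_dd = 32.05
Terminal payoffs (K − S): max(-52.83, 0) = 0, max(14, 0) = 14, max(46.95, 0) = 46.95
Node u (S = 92.57): V_u = e^(−0.02)·[0.4405·0.0000 + 0.5595·14.0000] = 7.6778
Node d (S = 45.64): V_d = e^(−0.02)·[0.4405·14.0000 + 0.5595·46.9505] = 31.7934
Node 0 (S = 65): V_0 = e^(−0.02)·[0.4405·7.6778 + 0.5595·31.7934] = 20.7512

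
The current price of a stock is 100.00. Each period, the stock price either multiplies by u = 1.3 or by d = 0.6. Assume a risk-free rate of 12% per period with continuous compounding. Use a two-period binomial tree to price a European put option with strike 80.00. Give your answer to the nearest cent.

2.69

Risk-neutral probability p = (e^0.12 − 0.6)/(1.3 − 0.6) = 0.5275/0.7000 = 0.7536
Terminal stock prices: S_uu = 169, S_ud = 78, S_dd = 36
Terminal payoffs (K − S): max(-89, 0) = 0, max(2, 0) = 2, max(44, 0) = 44
Node u (S = 130): V_u = e^(−0.12)·[0.7536·0.0000 + 0.2464·2.0000] = 0.4371
Node d (S = 60): V_d = e^(−0.12)·[0.7536·2.0000 + 0.2464·44.0000] = 10.9536
Node 0 (S = 100): V_0 = e^(−0.12)·[0.7536·0.4371 + 0.2464·10.9536] = 2.6863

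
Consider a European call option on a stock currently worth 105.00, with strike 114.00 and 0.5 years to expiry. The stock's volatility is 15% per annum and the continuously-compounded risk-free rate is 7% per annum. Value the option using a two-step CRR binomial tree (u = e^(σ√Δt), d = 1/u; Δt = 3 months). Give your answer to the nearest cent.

CRR parameters: u = e^(σ√Δt) = e^(0.15·√0.25) = 1.0779, d = 1/u = 0.9277
Per-period rate: rΔt = 0.07·0.25 = 0.0175, so R = e^0.0175 = 1.0177
Risk-neutral probability p = (e^0.0175 − 0.9277)/(1.0779 − 0.9277) = 0.0899/0.1501 = 0.5988
Terminal stock prices: S_uu = 122, S_ud = 105, S_dd = 90.37
Terminal payoffs (S − K): max(7.993, 0) = 7.993, max(-9, 0) = 0, max(-23.63, 0) = 0
Node u (S = 113.2): V_u = e^(−0.0175)·[0.5988·7.9926 + 0.4012·0.0000] = 4.7033
Node d (S = 97.41): V_d = e^(−0.0175)·[0.5988·0.0000 + 0.4012·0.0000] = 0.0000
Node 0 (S = 105): V_0 = e^(−0.0175)·[0.5988·4.7033 + 0.4012·0.0000] = 2.7677

2.77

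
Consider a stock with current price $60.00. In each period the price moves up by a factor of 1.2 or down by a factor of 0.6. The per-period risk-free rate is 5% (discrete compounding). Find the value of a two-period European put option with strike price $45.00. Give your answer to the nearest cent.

$1.94

Risk-neutral probability p = (1 + 0.05 − 0.6)/(1.2 − 0.6) = 0.4500/0.6000 = 0.7500
Terminal stock prices: S_uu = 86.4, S_ud = 43.2, S_dd = 21.6
Terminal payoffs (K − S): max(-41.4, 0) = 0, max(1.8, 0) = 1.8, max(23.4, 0) = 23.4
Node u (S = 72): V_u = 1/1.05·[0.7500·0.0000 + 0.2500·1.8000] = 0.4286
Node d (S = 36): V_d = 1/1.05·[0.7500·1.8000 + 0.2500·23.4000] = 6.8571
Node 0 (S = 60): V_0 = 1/1.05·[0.7500·0.4286 + 0.2500·6.8571] = 1.9388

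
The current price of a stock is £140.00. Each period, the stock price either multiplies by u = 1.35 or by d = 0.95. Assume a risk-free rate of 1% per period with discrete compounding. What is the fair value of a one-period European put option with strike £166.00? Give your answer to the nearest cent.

Risk-neutral probability p = (1 + 0.01 − 0.95)/(1.35 − 0.95) = 0.0600/0.4000 = 0.1500
Terminal stock prices: S_u = 189, S_d = 133
Terminal payoffs (K − S): max(-23, 0) = 0, max(33, 0) = 33
Node 0 (S = 140): V_0 = 1/1.01·[0.1500·0.0000 + 0.8500·33.0000] = 27.7723

£27.77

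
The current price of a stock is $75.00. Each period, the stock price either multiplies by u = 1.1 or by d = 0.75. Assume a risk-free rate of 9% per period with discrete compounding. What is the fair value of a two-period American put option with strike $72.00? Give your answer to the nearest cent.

$0.65

Risk-neutral probability p = (1 + 0.09 − 0.75)/(1.1 − 0.75) = 0.3400/0.3500 = 0.9714
Terminal stock prices: S_uu = 90.75, S_ud = 61.88, S_dd = 42.19
Terminal payoffs (K − S): max(-18.75, 0) = 0, max(10.12, 0) = 10.12, max(29.81, 0) = 29.81
Node u (S = 82.5): continuation = 1/1.09·[0.9714·0.0000 + 0.0286·10.1250] = 0.2654; exercise value = 0.0000 ≤ continuation, so V_u = 0.2654
Node d (S = 56.25): continuation = 1/1.09·[0.9714·10.1250 + 0.0286·29.8125] = 9.8050; exercise value = 15.7500 > continuation, so V_d = 15.7500 (exercise)
Node 0 (S = 75): continuation = 1/1.09·[0.9714·0.2654 + 0.0286·15.7500] = 0.6494; exercise value = 0.0000 ≤ continuation, so V_0 = 0.6494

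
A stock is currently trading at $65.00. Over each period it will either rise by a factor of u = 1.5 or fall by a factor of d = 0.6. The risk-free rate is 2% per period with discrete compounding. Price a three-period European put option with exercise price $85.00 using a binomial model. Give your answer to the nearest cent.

Risk-neutral probability p = (1 + 0.02 − 0.6)/(1.5 − 0.6) = 0.4200/0.9000 = 0.4667
Terminal stock prices: S_uuu = 219.4, S_uud = 87.75, S_udd = 35.1, S_ddd = 14.04
Terminal payoffs (K − S): max(-134.4, 0) = 0, max(-2.75, 0) = 0, max(49.9, 0) = 49.9, max(70.96, 0) = 70.96
Node uu (S = 146.2): V_uu = 1/1.02·[0.4667·0.0000 + 0.5333·0.0000] = 0.0000
Node ud (S = 58.5): V_ud = 1/1.02·[0.4667·0.0000 + 0.5333·49.9000] = 26.0915
Node dd (S = 23.4): V_dd = 1/1.02·[0.4667·49.9000 + 0.5333·70.9600] = 59.9333
Node u (S = 97.5): V_u = 1/1.02·[0.4667·0.0000 + 0.5333·26.0915] = 13.6426
Node d (S = 39): V_d = 1/1.02·[0.4667·26.0915 + 0.5333·59.9333] = 43.2750
Node 0 (S = 65): V_0 = 1/1.02·[0.4667·13.6426 + 0.5333·43.2750] = 28.8692

$28.87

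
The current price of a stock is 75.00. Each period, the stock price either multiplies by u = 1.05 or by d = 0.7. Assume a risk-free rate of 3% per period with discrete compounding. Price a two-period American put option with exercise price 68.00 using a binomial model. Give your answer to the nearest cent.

1.51

Risk-neutral probability p = (1 + 0.03 − 0.7)/(1.05 − 0.7) = 0.3300/0.3500 = 0.9429
Terminal stock prices: S_uu = 82.69, S_ud = 55.12, S_dd = 36.75
Terminal payoffs (K − S): max(-14.69, 0) = 0, max(12.88, 0) = 12.88, max(31.25, 0) = 31.25
Node u (S = 78.75): continuation = 1/1.03·[0.9429·0.0000 + 0.0571·12.8750] = 0.7143; exercise value = 0.0000 ≤ continuation, so V_u = 0.7143
Node d (S = 52.5): continuation = 1/1.03·[0.9429·12.8750 + 0.0571·31.2500] = 13.5194; exercise value = 15.5000 > continuation, so V_d = 15.5000 (exercise)
Node 0 (S = 75): continuation = 1/1.03·[0.9429·0.7143 + 0.0571·15.5000] = 1.5138; exercise value = 0.0000 ≤ continuation, so V_0 = 1.5138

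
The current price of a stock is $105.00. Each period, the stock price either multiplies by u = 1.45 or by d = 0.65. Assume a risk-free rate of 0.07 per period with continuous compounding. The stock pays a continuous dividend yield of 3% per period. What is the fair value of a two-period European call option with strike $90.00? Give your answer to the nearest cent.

Per-period risk-free factor R = e^0.07 = 1.0725; dividend-adjusted growth = e^(0.07−0.03) = 1.0408.
Risk-neutral probability p = (1.0408 − 0.65)/(1.45 − 0.65) = 0.3908/0.8000 = 0.4885
Terminal stock prices: S_uu = 220.8, S_ud = 98.96, S_dd = 44.36
Terminal payoffs (S − K): max(130.8, 0) = 130.8, max(8.963, 0) = 8.963, max(-45.64, 0) = 0
Node u (S = 152.2): V_u = e^(−0.07)·[0.4885·130.7625 + 0.5115·8.9625] = 63.8349
Node d (S = 68.25): V_d = e^(−0.07)·[0.4885·8.9625 + 0.5115·0.0000] = 4.0823
Node 0 (S = 105): V_0 = e^(−0.07)·[0.4885·63.8349 + 0.5115·4.0823] = 31.0228

$31.02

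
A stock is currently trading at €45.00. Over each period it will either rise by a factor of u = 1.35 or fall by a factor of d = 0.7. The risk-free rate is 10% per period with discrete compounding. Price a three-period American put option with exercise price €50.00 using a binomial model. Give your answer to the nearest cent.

€7.93

Risk-neutral probability p = (1 + 0.1 − 0.7)/(1.35 − 0.7) = 0.4000/0.6500 = 0.6154
Terminal stock prices: S_uuu = 110.7, S_uud = 57.41, S_udd = 29.77, S_ddd = 15.43
Terminal payoffs (K − S): max(-60.72, 0) = 0, max(-7.409, 0) = 0, max(20.23, 0) = 20.23, max(34.57, 0) = 34.57
Node uu (S = 82.01): continuation = 1/1.1·[0.6154·0.0000 + 0.3846·0.0000] = 0.0000; exercise value = 0.0000 ≤ continuation, so V_uu = 0.0000
Node ud (S = 42.53): continuation = 1/1.1·[0.6154·0.0000 + 0.3846·20.2325] = 7.0743; exercise value = 7.4750 > continuation, so V_ud = 7.4750 (exercise)
Node dd (S = 22.05): continuation = 1/1.1·[0.6154·20.2325 + 0.3846·34.5650] = 23.4045; exercise value = 27.9500 > continuation, so V_dd = 27.9500 (exercise)
Node u (S = 60.75): continuation = 1/1.1·[0.6154·0.0000 + 0.3846·7.4750] = 2.6136; exercise value = 0.0000 ≤ continuation, so V_u = 2.6136
Node d (S = 31.5): continuation = 1/1.1·[0.6154·7.4750 + 0.3846·27.9500] = 13.9545; exercise value = 18.5000 > continuation, so V_d = 18.5000 (exercise)
Node 0 (S = 45): continuation = 1/1.1·[0.6154·2.6136 + 0.3846·18.5000] = 7.9307; exercise value = 5.0000 ≤ continuation, so V_0 = 7.9307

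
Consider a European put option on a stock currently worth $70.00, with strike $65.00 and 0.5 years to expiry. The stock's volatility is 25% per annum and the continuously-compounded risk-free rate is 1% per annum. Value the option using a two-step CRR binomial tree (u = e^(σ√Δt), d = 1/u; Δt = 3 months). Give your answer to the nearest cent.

$2.83

CRR parameters: u = e^(σ√Δt) = e^(0.25·√0.25) = 1.1331, d = 1/u = 0.8825
Per-period rate: rΔt = 0.01·0.25 = 0.0025, so R = e^0.0025 = 1.0025
Risk-neutral probability p = (e^0.0025 − 0.8825)/(1.1331 − 0.8825) = 0.1200/0.2507 = 0.4788
Terminal stock prices: S_uu = 89.88, S_ud = 70, S_dd = 54.52
Terminal payoffs (K − S): max(-24.88, 0) = 0, max(-5, 0) = 0, max(10.48, 0) = 10.48
Node u (S = 79.32): V_u = e^(−0.0025)·[0.4788·0.0000 + 0.5212·0.0000] = 0.0000
Node d (S = 61.77): V_d = e^(−0.0025)·[0.4788·0.0000 + 0.5212·10.4839] = 5.4508
Node 0 (S = 70): V_0 = e^(−0.0025)·[0.4788·0.0000 + 0.5212·5.4508] = 2.8340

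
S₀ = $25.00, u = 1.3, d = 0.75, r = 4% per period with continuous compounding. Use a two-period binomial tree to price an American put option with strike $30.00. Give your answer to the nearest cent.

Risk-neutral probability p = (e^0.04 − 0.75)/(1.3 − 0.75) = 0.2908/0.5500 = 0.5287
Terminal stock prices: S_uu = 42.25, S_ud = 24.38, S_dd = 14.06
Terminal payoffs (K − S): max(-12.25, 0) = 0, max(5.625, 0) = 5.625, max(15.94, 0) = 15.94
Node u (S = 32.5): continuation = e^(−0.04)·[0.5287·0.0000 + 0.4713·5.6250] = 2.5469; exercise value = 0.0000 ≤ continuation, so V_u = 2.5469
Node d (S = 18.75): continuation = e^(−0.04)·[0.5287·5.6250 + 0.4713·15.9375] = 10.0737; exercise value = 11.2500 > continuation, so V_d = 11.2500 (exercise)
Node 0 (S = 25): continuation = e^(−0.04)·[0.5287·2.5469 + 0.4713·11.2500] = 6.3876; exercise value = 5.0000 ≤ continuation, so V_0 = 6.3876

$6.39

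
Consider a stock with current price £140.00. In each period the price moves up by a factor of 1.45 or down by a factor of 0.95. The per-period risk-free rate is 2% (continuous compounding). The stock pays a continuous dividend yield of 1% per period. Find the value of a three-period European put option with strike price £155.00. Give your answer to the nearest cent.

Per-period risk-free factor R = e^0.02 = 1.0202; dividend-adjusted growth = e^(0.02−0.01) = 1.0101.
Risk-neutral probability p = (1.0101 − 0.95)/(1.45 − 0.95) = 0.0601/0.5000 = 0.1201
Terminal stock prices: S_uuu = 426.8, S_uud = 279.6, S_udd = 183.2, S_ddd = 120
Terminal payoffs (K − S): max(-271.8, 0) = 0, max(-124.6, 0) = 0, max(-28.21, 0) = 0, max(34.97, 0) = 34.97
Node uu (S = 294.4): V_uu = e^(−0.02)·[0.1201·0.0000 + 0.8799·0.0000] = 0.0000
Node ud (S = 192.8): V_ud = e^(−0.02)·[0.1201·0.0000 + 0.8799·0.0000] = 0.0000
Node dd (S = 126.3): V_dd = e^(−0.02)·[0.1201·0.0000 + 0.8799·34.9675] = 30.1586
Node u (S = 203): V_u = e^(−0.02)·[0.1201·0.0000 + 0.8799·0.0000] = 0.0000
Node d (S = 133): V_d = e^(−0.02)·[0.1201·0.0000 + 0.8799·30.1586] = 26.0111
Node 0 (S = 140): V_0 = e^(−0.02)·[0.1201·0.0000 + 0.8799·26.0111] = 22.4340

£22.43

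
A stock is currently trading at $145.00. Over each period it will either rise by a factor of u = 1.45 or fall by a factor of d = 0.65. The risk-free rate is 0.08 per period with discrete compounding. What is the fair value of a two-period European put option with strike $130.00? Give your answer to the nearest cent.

Risk-neutral probability p = (1 + 0.08 − 0.65)/(1.45 − 0.65) = 0.4300/0.8000 = 0.5375
Terminal stock prices: S_uu = 304.9, S_ud = 136.7, S_dd = 61.26
Terminal payoffs (K − S): max(-174.9, 0) = 0, max(-6.662, 0) = 0, max(68.74, 0) = 68.74
Node u (S = 210.2): V_u = 1/1.08·[0.5375·0.0000 + 0.4625·0.0000] = 0.0000
Node d (S = 94.25): V_d = 1/1.08·[0.5375·0.0000 + 0.4625·68.7375] = 29.4362
Node 0 (S = 145): V_0 = 1/1.08·[0.5375·0.0000 + 0.4625·29.4362] = 12.6058

$12.61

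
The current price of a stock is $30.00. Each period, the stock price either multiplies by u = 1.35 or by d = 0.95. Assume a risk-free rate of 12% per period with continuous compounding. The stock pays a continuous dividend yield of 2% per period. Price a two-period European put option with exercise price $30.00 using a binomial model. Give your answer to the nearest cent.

$0.86

Per-period risk-free factor R = e^0.12 = 1.1275; dividend-adjusted growth = e^(0.12−0.02) = 1.1052.
Risk-neutral probability p = (1.1052 − 0.95)/(1.35 − 0.95) = 0.1552/0.4000 = 0.3879
Terminal stock prices: S_uu = 54.68, S_ud = 38.48, S_dd = 27.07
Terminal payoffs (K − S): max(-24.68, 0) = 0, max(-8.475, 0) = 0, max(2.925, 0) = 2.925
Node u (S = 40.5): V_u = e^(−0.12)·[0.3879·0.0000 + 0.6121·0.0000] = 0.0000
Node d (S = 28.5): V_d = e^(−0.12)·[0.3879·0.0000 + 0.6121·2.9250] = 1.5879
Node 0 (S = 30): V_0 = e^(−0.12)·[0.3879·0.0000 + 0.6121·1.5879] = 0.8620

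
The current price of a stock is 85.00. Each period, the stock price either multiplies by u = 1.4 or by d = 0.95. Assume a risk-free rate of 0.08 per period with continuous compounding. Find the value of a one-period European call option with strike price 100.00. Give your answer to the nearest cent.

5.19

Risk-neutral probability p = (e^0.08 − 0.95)/(1.4 − 0.95) = 0.1333/0.4500 = 0.2962
Terminal stock prices: S_u = 119, S_d = 80.75
Terminal payoffs (S − K): max(19, 0) = 19, max(-19.25, 0) = 0
Node 0 (S = 85): V_0 = e^(−0.08)·[0.2962·19.0000 + 0.7038·0.0000] = 5.1950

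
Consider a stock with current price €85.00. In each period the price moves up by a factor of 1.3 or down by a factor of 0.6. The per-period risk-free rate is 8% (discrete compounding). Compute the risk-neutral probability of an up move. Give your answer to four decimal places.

p = 0.6857

Risk-neutral probability p = (1 + 0.08 − 0.6)/(1.3 − 0.6) = 0.4800/0.7000 = 0.6857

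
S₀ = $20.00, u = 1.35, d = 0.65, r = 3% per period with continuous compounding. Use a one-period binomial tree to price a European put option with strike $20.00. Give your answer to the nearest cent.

$3.10

Risk-neutral probability p = (e^0.03 − 0.65)/(1.35 − 0.65) = 0.3805/0.7000 = 0.5435
Terminal stock prices: S_u = 27, S_d = 13
Terminal payoffs (K − S): max(-7, 0) = 0, max(7, 0) = 7
Node 0 (S = 20): V_0 = e^(−0.03)·[0.5435·0.0000 + 0.4565·7.0000] = 3.1010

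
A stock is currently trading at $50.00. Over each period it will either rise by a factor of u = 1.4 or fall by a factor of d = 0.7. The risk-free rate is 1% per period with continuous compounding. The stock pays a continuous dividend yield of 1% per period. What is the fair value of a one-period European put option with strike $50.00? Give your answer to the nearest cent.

$8.49

Per-period risk-free factor R = e^0.01 = 1.0101; dividend-adjusted growth = e^(0.01−0.01) = 1.0000.
Risk-neutral probability p = (1.0000 − 0.7)/(1.4 − 0.7) = 0.3000/0.7000 = 0.4286
Terminal stock prices: S_u = 70, S_d = 35
Terminal payoffs (K − S): max(-20, 0) = 0, max(15, 0) = 15
Node 0 (S = 50): V_0 = e^(−0.01)·[0.4286·0.0000 + 0.5714·15.0000] = 8.4861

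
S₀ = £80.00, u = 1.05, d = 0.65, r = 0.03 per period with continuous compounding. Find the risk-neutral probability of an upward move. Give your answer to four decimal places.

p = 0.9511

Risk-neutral probability p = (e^0.03 − 0.65)/(1.05 − 0.65) = 0.3805/0.4000 = 0.9511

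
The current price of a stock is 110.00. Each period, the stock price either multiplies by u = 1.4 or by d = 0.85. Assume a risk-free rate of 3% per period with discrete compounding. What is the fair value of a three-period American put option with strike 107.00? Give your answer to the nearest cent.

11.74

Risk-neutral probability p = (1 + 0.03 − 0.85)/(1.4 − 0.85) = 0.1800/0.5500 = 0.3273
Terminal stock prices: S_uuu = 301.8, S_uud = 183.3, S_udd = 111.3, S_ddd = 67.55
Terminal payoffs (K − S): max(-194.8, 0) = 0, max(-76.26, 0) = 0, max(-4.265, 0) = 0, max(39.45, 0) = 39.45
Node uu (S = 215.6): continuation = 1/1.03·[0.3273·0.0000 + 0.6727·0.0000] = 0.0000; exercise value = 0.0000 ≤ continuation, so V_uu = 0.0000
Node ud (S = 130.9): continuation = 1/1.03·[0.3273·0.0000 + 0.6727·0.0000] = 0.0000; exercise value = 0.0000 ≤ continuation, so V_ud = 0.0000
Node dd (S = 79.47): continuation = 1/1.03·[0.3273·0.0000 + 0.6727·39.4463] = 25.7637; exercise value = 27.5250 > continuation, so V_dd = 27.5250 (exercise)
Node u (S = 154): continuation = 1/1.03·[0.3273·0.0000 + 0.6727·0.0000] = 0.0000; exercise value = 0.0000 ≤ continuation, so V_u = 0.0000
Node d (S = 93.5): continuation = 1/1.03·[0.3273·0.0000 + 0.6727·27.5250] = 17.9775; exercise value = 13.5000 ≤ continuation, so V_d = 17.9775
Node 0 (S = 110): continuation = 1/1.03·[0.3273·0.0000 + 0.6727·17.9775] = 11.7417; exercise value = 0.0000 ≤ continuation, so V_0 = 11.7417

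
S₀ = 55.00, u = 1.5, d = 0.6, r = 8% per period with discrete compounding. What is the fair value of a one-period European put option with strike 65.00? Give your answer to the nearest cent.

13.83

Risk-neutral probability p = (1 + 0.08 − 0.6)/(1.5 − 0.6) = 0.4800/0.9000 = 0.5333
Terminal stock prices: S_u = 82.5, S_d = 33
Terminal payoffs (K − S): max(-17.5, 0) = 0, max(32, 0) = 32
Node 0 (S = 55): V_0 = 1/1.08·[0.5333·0.0000 + 0.4667·32.0000] = 13.8272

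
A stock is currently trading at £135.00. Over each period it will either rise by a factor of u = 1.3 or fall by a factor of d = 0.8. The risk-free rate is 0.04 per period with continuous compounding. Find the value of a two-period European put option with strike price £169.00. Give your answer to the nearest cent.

Risk-neutral probability p = (e^0.04 − 0.8)/(1.3 − 0.8) = 0.2408/0.5000 = 0.4816
Terminal stock prices: S_uu = 228.2, S_ud = 140.4, S_dd = 86.4
Terminal payoffs (K − S): max(-59.15, 0) = 0, max(28.6, 0) = 28.6, max(82.6, 0) = 82.6
Node u (S = 175.5): V_u = e^(−0.04)·[0.4816·0.0000 + 0.5184·28.6000] = 14.2443
Node d (S = 108): V_d = e^(−0.04)·[0.4816·28.6000 + 0.5184·82.6000] = 54.3734
Node 0 (S = 135): V_0 = e^(−0.04)·[0.4816·14.2443 + 0.5184·54.3734] = 33.6722

£33.67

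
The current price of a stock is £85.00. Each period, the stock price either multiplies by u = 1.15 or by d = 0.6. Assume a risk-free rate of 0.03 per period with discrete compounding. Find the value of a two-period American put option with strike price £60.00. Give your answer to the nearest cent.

Risk-neutral probability p = (1 + 0.03 − 0.6)/(1.15 − 0.6) = 0.4300/0.5500 = 0.7818
Terminal stock prices: S_uu = 112.4, S_ud = 58.65, S_dd = 30.6
Terminal payoffs (K − S): max(-52.41, 0) = 0, max(1.35, 0) = 1.35, max(29.4, 0) = 29.4
Node u (S = 97.75): continuation = 1/1.03·[0.7818·0.0000 + 0.2182·1.3500] = 0.2860; exercise value = 0.0000 ≤ continuation, so V_u = 0.2860
Node d (S = 51): continuation = 1/1.03·[0.7818·1.3500 + 0.2182·29.4000] = 7.2524; exercise value = 9.0000 > continuation, so V_d = 9.0000 (exercise)
Node 0 (S = 85): continuation = 1/1.03·[0.7818·0.2860 + 0.2182·9.0000] = 2.1235; exercise value = 0.0000 ≤ continuation, so V_0 = 2.1235

£2.12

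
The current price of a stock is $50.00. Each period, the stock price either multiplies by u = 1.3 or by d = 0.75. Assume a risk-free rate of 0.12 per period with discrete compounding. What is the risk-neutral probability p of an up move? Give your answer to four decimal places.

Risk-neutral probability p = (1 + 0.12 − 0.75)/(1.3 − 0.75) = 0.3700/0.5500 = 0.6727

p = 0.6727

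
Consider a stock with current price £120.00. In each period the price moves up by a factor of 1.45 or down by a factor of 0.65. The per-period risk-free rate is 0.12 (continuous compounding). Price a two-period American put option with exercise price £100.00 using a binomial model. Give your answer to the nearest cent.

£7.87

Risk-neutral probability p = (e^0.12 − 0.65)/(1.45 − 0.65) = 0.4775/0.8000 = 0.5969
Terminal stock prices: S_uu = 252.3, S_ud = 113.1, S_dd = 50.7
Terminal payoffs (K − S): max(-152.3, 0) = 0, max(-13.1, 0) = 0, max(49.3, 0) = 49.3
Node u (S = 174): continuation = e^(−0.12)·[0.5969·0.0000 + 0.4031·0.0000] = 0.0000; exercise value = 0.0000 ≤ continuation, so V_u = 0.0000
Node d (S = 78): continuation = e^(−0.12)·[0.5969·0.0000 + 0.4031·49.3000] = 17.6269; exercise value = 22.0000 > continuation, so V_d = 22.0000 (exercise)
Node 0 (S = 120): continuation = e^(−0.12)·[0.5969·0.0000 + 0.4031·22.0000] = 7.8660; exercise value = 0.0000 ≤ continuation, so V_0 = 7.8660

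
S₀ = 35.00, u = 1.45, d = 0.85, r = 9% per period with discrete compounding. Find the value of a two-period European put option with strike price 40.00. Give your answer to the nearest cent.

Risk-neutral probability p = (1 + 0.09 − 0.85)/(1.45 − 0.85) = 0.2400/0.6000 = 0.4000
Terminal stock prices: S_uu = 73.59, S_ud = 43.14, S_dd = 25.29
Terminal payoffs (K − S): max(-33.59, 0) = 0, max(-3.137, 0) = 0, max(14.71, 0) = 14.71
Node u (S = 50.75): V_u = 1/1.09·[0.4000·0.0000 + 0.6000·0.0000] = 0.0000
Node d (S = 29.75): V_d = 1/1.09·[0.4000·0.0000 + 0.6000·14.7125] = 8.0986
Node 0 (S = 35): V_0 = 1/1.09·[0.4000·0.0000 + 0.6000·8.0986] = 4.4580

4.46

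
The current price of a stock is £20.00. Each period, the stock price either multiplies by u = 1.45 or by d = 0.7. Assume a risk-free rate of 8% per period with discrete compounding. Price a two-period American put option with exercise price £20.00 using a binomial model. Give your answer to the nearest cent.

£2.74

Risk-neutral probability p = (1 + 0.08 − 0.7)/(1.45 − 0.7) = 0.3800/0.7500 = 0.5067
Terminal stock prices: S_uu = 42.05, S_ud = 20.3, S_dd = 9.8
Terminal payoffs (K − S): max(-22.05, 0) = 0, max(-0.3, 0) = 0, max(10.2, 0) = 10.2
Node u (S = 29): continuation = 1/1.08·[0.5067·0.0000 + 0.4933·0.0000] = 0.0000; exercise value = 0.0000 ≤ continuation, so V_u = 0.0000
Node d (S = 14): continuation = 1/1.08·[0.5067·0.0000 + 0.4933·10.2000] = 4.6593; exercise value = 6.0000 > continuation, so V_d = 6.0000 (exercise)
Node 0 (S = 20): continuation = 1/1.08·[0.5067·0.0000 + 0.4933·6.0000] = 2.7407; exercise value = 0.0000 ≤ continuation, so V_0 = 2.7407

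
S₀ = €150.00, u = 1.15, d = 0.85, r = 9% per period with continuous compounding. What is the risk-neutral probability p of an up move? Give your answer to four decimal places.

p = 0.8139

Risk-neutral probability p = (e^0.09 − 0.85)/(1.15 − 0.85) = 0.2442/0.3000 = 0.8139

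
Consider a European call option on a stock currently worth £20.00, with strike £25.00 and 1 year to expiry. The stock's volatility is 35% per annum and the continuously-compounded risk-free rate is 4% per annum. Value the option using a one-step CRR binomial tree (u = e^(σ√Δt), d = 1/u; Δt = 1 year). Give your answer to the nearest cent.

CRR parameters: u = e^(σ√Δt) = e^(0.35·√1) = 1.4191, d = 1/u = 0.7047
Per-period rate: rΔt = 0.04·1 = 0.04, so R = e^0.04 = 1.0408
Risk-neutral probability p = (e^0.04 − 0.7047)/(1.4191 − 0.7047) = 0.3361/0.7144 = 0.4705
Terminal stock prices: S_u = 28.38, S_d = 14.09
Terminal payoffs (S − K): max(3.381, 0) = 3.381, max(-10.91, 0) = 0
Node 0 (S = 20): V_0 = e^(−0.04)·[0.4705·3.3814 + 0.5295·0.0000] = 1.5286

£1.53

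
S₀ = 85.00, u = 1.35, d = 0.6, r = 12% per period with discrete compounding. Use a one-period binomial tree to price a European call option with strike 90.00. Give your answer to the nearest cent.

Risk-neutral probability p = (1 + 0.12 − 0.6)/(1.35 − 0.6) = 0.5200/0.7500 = 0.6933
Terminal stock prices: S_u = 114.8, S_d = 51
Terminal payoffs (S − K): max(24.75, 0) = 24.75, max(-39, 0) = 0
Node 0 (S = 85): V_0 = 1/1.12·[0.6933·24.7500 + 0.3067·0.0000] = 15.3214

15.32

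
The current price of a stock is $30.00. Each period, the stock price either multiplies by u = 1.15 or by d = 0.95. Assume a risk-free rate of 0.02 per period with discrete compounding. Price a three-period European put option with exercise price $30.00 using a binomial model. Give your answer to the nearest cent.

$1.11

Risk-neutral probability p = (1 + 0.02 − 0.95)/(1.15 − 0.95) = 0.0700/0.2000 = 0.3500
Terminal stock prices: S_uuu = 45.63, S_uud = 37.69, S_udd = 31.14, S_ddd = 25.72
Terminal payoffs (K − S): max(-15.63, 0) = 0, max(-7.691, 0) = 0, max(-1.136, 0) = 0, max(4.279, 0) = 4.279
Node uu (S = 39.67): V_uu = 1/1.02·[0.3500·0.0000 + 0.6500·0.0000] = 0.0000
Node ud (S = 32.77): V_ud = 1/1.02·[0.3500·0.0000 + 0.6500·0.0000] = 0.0000
Node dd (S = 27.07): V_dd = 1/1.02·[0.3500·0.0000 + 0.6500·4.2788] = 2.7267
Node u (S = 34.5): V_u = 1/1.02·[0.3500·0.0000 + 0.6500·0.0000] = 0.0000
Node d (S = 28.5): V_d = 1/1.02·[0.3500·0.0000 + 0.6500·2.7267] = 1.7376
Node 0 (S = 30): V_0 = 1/1.02·[0.3500·0.0000 + 0.6500·1.7376] = 1.1073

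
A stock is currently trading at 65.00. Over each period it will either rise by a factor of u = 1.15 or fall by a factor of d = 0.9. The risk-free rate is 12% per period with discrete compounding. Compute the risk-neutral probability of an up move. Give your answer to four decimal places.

Risk-neutral probability p = (1 + 0.12 − 0.9)/(1.15 − 0.9) = 0.2200/0.2500 = 0.8800

p = 0.8800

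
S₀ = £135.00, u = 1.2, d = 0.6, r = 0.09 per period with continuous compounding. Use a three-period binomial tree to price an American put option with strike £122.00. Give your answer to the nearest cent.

£10.11

Risk-neutral probability p = (e^0.09 − 0.6)/(1.2 − 0.6) = 0.4942/0.6000 = 0.8236
Terminal stock prices: S_uuu = 233.3, S_uud = 116.6, S_udd = 58.32, S_ddd = 29.16
Terminal payoffs (K − S): max(-111.3, 0) = 0, max(5.36, 0) = 5.36, max(63.68, 0) = 63.68, max(92.84, 0) = 92.84
Node uu (S = 194.4): continuation = e^(−0.09)·[0.8236·0.0000 + 0.1764·5.3600] = 0.8640; exercise value = 0.0000 ≤ continuation, so V_uu = 0.8640
Node ud (S = 97.2): continuation = e^(−0.09)·[0.8236·5.3600 + 0.1764·63.6800] = 14.2996; exercise value = 24.8000 > continuation, so V_ud = 24.8000 (exercise)
Node dd (S = 48.6): continuation = e^(−0.09)·[0.8236·63.6800 + 0.1764·92.8400] = 62.8996; exercise value = 73.4000 > continuation, so V_dd = 73.4000 (exercise)
Node u (S = 162): continuation = e^(−0.09)·[0.8236·0.8640 + 0.1764·24.8000] = 4.6480; exercise value = 0.0000 ≤ continuation, so V_u = 4.6480
Node d (S = 81): continuation = e^(−0.09)·[0.8236·24.8000 + 0.1764·73.4000] = 30.4996; exercise value = 41.0000 > continuation, so V_d = 41.0000 (exercise)
Node 0 (S = 135): continuation = e^(−0.09)·[0.8236·4.6480 + 0.1764·41.0000] = 10.1078; exercise value = 0.0000 ≤ continuation, so V_0 = 10.1078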